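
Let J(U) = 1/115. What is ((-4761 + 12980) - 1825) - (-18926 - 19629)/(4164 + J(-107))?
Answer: 3066271059/478861 ≈ 6403.3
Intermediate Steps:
J(U) = 1/115
((-4761 + 12980) - 1825) - (-18926 - 19629)/(4164 + J(-107)) = ((-4761 + 12980) - 1825) - (-18926 - 19629)/(4164 + 1/115) = (8219 - 1825) - (-38555)/478861/115 = 6394 - (-38555)*115/478861 = 6394 - 1*(-4433825/478861) = 6394 + 4433825/478861 = 3066271059/478861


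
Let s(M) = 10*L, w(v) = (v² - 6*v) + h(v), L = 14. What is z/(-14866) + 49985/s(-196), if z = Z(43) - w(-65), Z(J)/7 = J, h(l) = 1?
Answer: 74368111/208124 ≈ 357.33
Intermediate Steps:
Z(J) = 7*J
w(v) = 1 + v² - 6*v (w(v) = (v² - 6*v) + 1 = 1 + v² - 6*v)
z = -4315 (z = 7*43 - (1 + (-65)² - 6*(-65)) = 301 - (1 + 4225 + 390) = 301 - 1*4616 = 301 - 4616 = -4315)
s(M) = 140 (s(M) = 10*14 = 140)
z/(-14866) + 49985/s(-196) = -4315/(-14866) + 49985/140 = -4315*(-1/14866) + 49985*(1/140) = 4315/14866 + 9997/28 = 74368111/208124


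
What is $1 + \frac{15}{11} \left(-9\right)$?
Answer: $- \frac{124}{11} \approx -11.273$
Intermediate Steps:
$1 + \frac{15}{11} \left(-9\right) = 1 - \frac{135}{11} = - \frac{124}{11}$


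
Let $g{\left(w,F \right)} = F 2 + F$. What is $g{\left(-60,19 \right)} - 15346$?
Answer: $-15289$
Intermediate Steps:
$g{\left(w,F \right)} = 3 F$ ($g{\left(w,F \right)} = 2 F + F = 3 F$)
$g{\left(-60,19 \right)} - 15346 = 3 \cdot 19 - 15346 = 57 - 15346 = -15289$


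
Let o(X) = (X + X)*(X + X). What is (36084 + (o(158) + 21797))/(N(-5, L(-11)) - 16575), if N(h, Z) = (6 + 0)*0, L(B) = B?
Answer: -52579/5525 ≈ -9.5166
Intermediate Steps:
o(X) = 4*X**2 (o(X) = (2*X)*(2*X) = 4*X**2)
N(h, Z) = 0 (N(h, Z) = 6*0 = 0)
(36084 + (o(158) + 21797))/(N(-5, L(-11)) - 16575) = (36084 + (4*158**2 + 21797))/(0 - 16575) = (36084 + (4*24964 + 21797))/(-16575) = (36084 + (99856 + 21797))*(-1/16575) = (36084 + 121653)*(-1/16575) = 157737*(-1/16575) = -52579/5525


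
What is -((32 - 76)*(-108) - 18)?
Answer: -4734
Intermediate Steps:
-((32 - 76)*(-108) - 18) = -(-44*(-108) - 18) = -(4752 - 18) = -1*4734 = -4734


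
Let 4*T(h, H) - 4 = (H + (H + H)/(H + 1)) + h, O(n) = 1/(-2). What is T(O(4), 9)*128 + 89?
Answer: 2733/5 ≈ 546.60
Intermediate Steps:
O(n) = -1/2
T(h, H) = 1 + H/4 + h/4 + H/(2*(1 + H)) (T(h, H) = 1 + ((H + (H + H)/(H + 1)) + h)/4 = 1 + ((H + (2*H)/(1 + H)) + h)/4 = 1 + ((H + 2*H/(1 + H)) + h)/4 = 1 + (H + h + 2*H/(1 + H))/4 = 1 + (H/4 + h/4 + H/(2*(1 + H))) = 1 + H/4 + h/4 + H/(2*(1 + H)))
T(O(4), 9)*128 + 89 = ((4 - 1/2 + 9**2 + 7*9 + 9*(-1/2))/(4*(1 + 9)))*128 + 89 = ((1/4)*(4 - 1/2 + 81 + 63 - 9/2)/10)*128 + 89 = ((1/4)*(1/10)*143)*128 + 89 = (143/40)*128 + 89 = 2288/5 + 89 = 2733/5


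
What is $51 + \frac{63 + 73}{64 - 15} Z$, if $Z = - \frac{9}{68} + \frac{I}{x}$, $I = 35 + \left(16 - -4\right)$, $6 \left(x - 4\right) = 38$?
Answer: $\frac{14193}{217} \approx 65.406$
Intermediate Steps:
$x = \frac{31}{3}$ ($x = 4 + \frac{1}{6} \cdot 38 = 4 + \frac{19}{3} = \frac{31}{3} \approx 10.333$)
$I = 55$ ($I = 35 + \left(16 + 4\right) = 35 + 20 = 55$)
$Z = \frac{10941}{2108}$ ($Z = - \frac{9}{68} + \frac{55}{\frac{31}{3}} = \left(-9\right) \frac{1}{68} + 55 \cdot \frac{3}{31} = - \frac{9}{68} + \frac{165}{31} = \frac{10941}{2108} \approx 5.1902$)
$51 + \frac{63 + 73}{64 - 15} Z = 51 + \frac{63 + 73}{64 - 15} \cdot \frac{10941}{2108} = 51 + \frac{136}{49} \cdot \frac{10941}{2108} = 51 + \frac{3126}{217} = \frac{14193}{217}$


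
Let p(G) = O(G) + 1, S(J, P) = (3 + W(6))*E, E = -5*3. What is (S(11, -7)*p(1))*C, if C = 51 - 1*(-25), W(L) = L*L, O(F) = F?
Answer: -88920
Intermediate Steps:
W(L) = L²
E = -15
S(J, P) = -585 (S(J, P) = (3 + 6²)*(-15) = (3 + 36)*(-15) = 39*(-15) = -585)
p(G) = 1 + G (p(G) = G + 1 = 1 + G)
C = 76 (C = 51 + 25 = 76)
(S(11, -7)*p(1))*C = -585*(1 + 1)*76 = -585*2*76 = -1170*76 = -88920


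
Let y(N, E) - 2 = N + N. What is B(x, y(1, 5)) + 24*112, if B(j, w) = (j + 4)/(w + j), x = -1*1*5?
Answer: 2689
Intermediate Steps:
y(N, E) = 2 + 2*N (y(N, E) = 2 + (N + N) = 2 + 2*N)
x = -5 (x = -1*5 = -5)
B(j, w) = (4 + j)/(j + w)
B(x, y(1, 5)) + 24*112 = (4 - 5)/(-5 + (2 + 2*1)) + 24*112 = -1/(-5 + (2 + 2)) + 2688 = -1/(-5 + 4) + 2688 = -1/(-1) + 2688 = -1*(-1) + 2688 = 1 + 2688 = 2689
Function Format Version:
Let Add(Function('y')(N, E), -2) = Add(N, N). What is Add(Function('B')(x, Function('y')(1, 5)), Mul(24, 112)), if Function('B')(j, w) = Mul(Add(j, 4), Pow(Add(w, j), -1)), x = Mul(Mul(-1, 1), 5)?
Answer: 2689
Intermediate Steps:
Function('y')(N, E) = Add(2, Mul(2, N)) (Function('y')(N, E) = Add(2, Add(N, N)) = Add(2, Mul(2, N)))
x = -5 (x = Mul(-1, 5) = -5)
Function('B')(j, w) = Mul(Pow(Add(j, w), -1), Add(4, j)) (Function('B')(j, w) = Mul(Add(4, j), Pow(Add(j, w), -1)) = Mul(Pow(Add(j, w), -1), Add(4, j)))
Add(Function('B')(x, Function('y')(1, 5)), Mul(24, 112)) = Add(Mul(Pow(Add(-5, Add(2, Mul(2, 1))), -1), Add(4, -5)), Mul(24, 112)) = Add(Mul(Pow(Add(-5, Add(2, 2)), -1), -1), 2688) = Add(Mul(Pow(Add(-5, 4), -1), -1), 2688) = Add(Mul(Pow(-1, -1), -1), 2688) = Add(Mul(-1, -1), 2688) = Add(1, 2688) = 2689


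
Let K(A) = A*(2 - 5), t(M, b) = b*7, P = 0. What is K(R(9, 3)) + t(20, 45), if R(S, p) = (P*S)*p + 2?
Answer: 309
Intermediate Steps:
R(S, p) = 2 (R(S, p) = (0*S)*p + 2 = 0*p + 2 = 0 + 2 = 2)
t(M, b) = 7*b
K(A) = -3*A (K(A) = A*(-3) = -3*A)
K(R(9, 3)) + t(20, 45) = -3*2 + 7*45 = -6 + 315 = 309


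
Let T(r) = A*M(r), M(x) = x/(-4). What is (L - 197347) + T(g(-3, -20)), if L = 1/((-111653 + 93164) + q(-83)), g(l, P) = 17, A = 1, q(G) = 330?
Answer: -14334805399/72636 ≈ -1.9735e+5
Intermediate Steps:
M(x) = -x/4 (M(x) = x*(-1/4) = -x/4)
T(r) = -r/4 (T(r) = 1*(-r/4) = -r/4)
L = -1/18159 (L = 1/((-111653 + 93164) + 330) = 1/(-18489 + 330) = 1/(-18159) = -1/18159 ≈ -5.5069e-5)
(L - 197347) + T(g(-3, -20)) = (-1/18159 - 197347) - 1/4*17 = -3583624174/18159 - 17/4 = -14334805399/72636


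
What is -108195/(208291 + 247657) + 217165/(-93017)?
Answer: -109079921735/42410915116 ≈ -2.5720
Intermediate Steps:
-108195/(208291 + 247657) + 217165/(-93017) = -108195/455948 + 217165*(-1/93017) = -108195*1/455948 - 217165/93017 = -108195/455948 - 217165/93017 = -109079921735/42410915116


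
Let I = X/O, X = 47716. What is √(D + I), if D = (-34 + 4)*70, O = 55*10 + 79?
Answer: 4*I*√50052046/629 ≈ 44.99*I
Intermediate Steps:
O = 629 (O = 550 + 79 = 629)
D = -2100 (D = -30*70 = -2100)
I = 47716/629 ≈ 75.860
√(D + I) = √(-2100 + 47716/629) = √(-1273184/629) = 4*I*√50052046/629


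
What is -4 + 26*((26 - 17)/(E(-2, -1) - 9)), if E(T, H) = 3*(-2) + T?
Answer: -302/17 ≈ -17.765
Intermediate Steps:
E(T, H) = -6 + T
-4 + 26*((26 - 17)/(E(-2, -1) - 9)) = -4 + 26*((26 - 17)/((-6 - 2) - 9)) = -4 + 26*(9/(-8 - 9)) = -4 + 26*(9/(-17)) = -4 + 26*(9*(-1/17)) = -4 + 26*(-9/17) = -4 - 234/17 = -302/17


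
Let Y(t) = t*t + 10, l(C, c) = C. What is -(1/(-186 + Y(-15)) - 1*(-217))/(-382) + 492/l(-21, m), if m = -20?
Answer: -213951/9359 ≈ -22.860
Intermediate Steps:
Y(t) = 10 + t² (Y(t) = t² + 10 = 10 + t²)
-(1/(-186 + Y(-15)) - 1*(-217))/(-382) + 492/l(-21, m) = -(1/(-186 + (10 + (-15)²)) - 1*(-217))/(-382) + 492/(-21) = -(1/(-186 + (10 + 225)) + 217)*(-1/382) + 492*(-1/21) = -(1/(-186 + 235) + 217)*(-1/382) - 164/7 = -(1/49 + 217)*(-1/382) - 164/7 = -1*10634/49*(-1/382) - 164/7 = -10634/49*(-1/382) - 164/7 = 5317/9359 - 164/7 = -213951/9359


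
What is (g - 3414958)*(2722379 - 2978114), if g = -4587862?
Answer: 2046601172700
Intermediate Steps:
(g - 3414958)*(2722379 - 2978114) = (-4587862 - 3414958)*(2722379 - 2978114) = -8002820*(-255735) = 2046601172700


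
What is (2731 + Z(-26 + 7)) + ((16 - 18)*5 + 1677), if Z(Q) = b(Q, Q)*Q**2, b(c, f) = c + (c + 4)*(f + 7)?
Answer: 62519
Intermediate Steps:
b(c, f) = c + (4 + c)*(7 + f)
Z(Q) = Q**2*(28 + Q**2 + 12*Q) (Z(Q) = (28 + 4*Q + 8*Q + Q*Q)*Q**2 = (28 + 4*Q + 8*Q + Q**2)*Q**2 = (28 + Q**2 + 12*Q)*Q**2 = Q**2*(28 + Q**2 + 12*Q))
(2731 + Z(-26 + 7)) + ((16 - 18)*5 + 1677) = (2731 + (-26 + 7)**2*(28 + (-26 + 7)**2 + 12*(-26 + 7))) + ((16 - 18)*5 + 1677) = (2731 + (-19)**2*(28 + (-19)**2 + 12*(-19))) + (-2*5 + 1677) = (2731 + 361*(28 + 361 - 228)) + (-10 + 1677) = (2731 + 361*161) + 1667 = (2731 + 58121) + 1667 = 60852 + 1667 = 62519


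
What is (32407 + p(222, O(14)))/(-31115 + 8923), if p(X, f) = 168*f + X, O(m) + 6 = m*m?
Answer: -64549/22192 ≈ -2.9087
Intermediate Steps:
O(m) = -6 + m² (O(m) = -6 + m*m = -6 + m²)
p(X, f) = X + 168*f
(32407 + p(222, O(14)))/(-31115 + 8923) = (32407 + (222 + 168*(-6 + 14²)))/(-31115 + 8923) = (32407 + (222 + 168*(-6 + 196)))/(-22192) = (32407 + (222 + 168*190))*(-1/22192) = (32407 + (222 + 31920))*(-1/22192) = (32407 + 32142)*(-1/22192) = 64549*(-1/22192) = -64549/22192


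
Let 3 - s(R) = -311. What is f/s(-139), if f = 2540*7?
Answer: 8890/157 ≈ 56.624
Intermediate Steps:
s(R) = 314 (s(R) = 3 - 1*(-311) = 3 + 311 = 314)
f = 17780
f/s(-139) = 17780/314 = 17780*(1/314) = 8890/157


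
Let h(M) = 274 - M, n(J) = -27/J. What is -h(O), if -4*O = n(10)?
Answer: -10933/40 ≈ -273.33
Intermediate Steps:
O = 27/40 (O = -(-27)/(4*10) = -1/4*(-27/10) = 27/40 ≈ 0.67500)
-h(O) = -(274 - 1*27/40) = -(274 - 27/40) = -1*10933/40 = -10933/40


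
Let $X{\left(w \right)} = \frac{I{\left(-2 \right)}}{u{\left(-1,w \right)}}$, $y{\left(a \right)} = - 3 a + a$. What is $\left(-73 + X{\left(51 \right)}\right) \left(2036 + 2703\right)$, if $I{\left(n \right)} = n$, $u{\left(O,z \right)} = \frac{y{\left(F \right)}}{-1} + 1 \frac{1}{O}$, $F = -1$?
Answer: $- \frac{1028363}{3} \approx -3.4279 \cdot 10^{5}$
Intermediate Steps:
$y{\left(a \right)} = - 2 a$
$u{\left(O,z \right)} = -2 + \frac{1}{O}$ ($u{\left(O,z \right)} = \frac{\left(-2\right) \left(-1\right)}{-1} + 1 \frac{1}{O} = 2 \left(-1\right) + \frac{1}{O} = -2 + \frac{1}{O}$)
$X{\left(w \right)} = \frac{2}{3}$ ($X{\left(w \right)} = - \frac{2}{-2 + \frac{1}{-1}} = - \frac{2}{-2 - 1} = - \frac{2}{-3} = \left(-2\right) \left(- \frac{1}{3}\right) = \frac{2}{3}$)
$\left(-73 + X{\left(51 \right)}\right) \left(2036 + 2703\right) = \left(-73 + \frac{2}{3}\right) \left(2036 + 2703\right) = \left(- \frac{217}{3}\right) 4739 = - \frac{1028363}{3}$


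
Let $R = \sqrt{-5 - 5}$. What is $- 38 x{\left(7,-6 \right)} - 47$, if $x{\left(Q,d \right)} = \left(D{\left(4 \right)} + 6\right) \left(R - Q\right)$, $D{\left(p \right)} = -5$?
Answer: $219 - 38 i \sqrt{10} \approx 219.0 - 120.17 i$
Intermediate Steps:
$R = i \sqrt{10}$ ($R = \sqrt{-10} = i \sqrt{10} \approx 3.1623 i$)
$x{\left(Q,d \right)} = - Q + i \sqrt{10}$ ($x{\left(Q,d \right)} = \left(-5 + 6\right) \left(i \sqrt{10} - Q\right) = 1 \left(- Q + i \sqrt{10}\right) = - Q + i \sqrt{10}$)
$- 38 x{\left(7,-6 \right)} - 47 = - 38 \left(\left(-1\right) 7 + i \sqrt{10}\right) - 47 = - 38 \left(-7 + i \sqrt{10}\right) - 47 = \left(266 - 38 i \sqrt{10}\right) - 47 = 219 - 38 i \sqrt{10}$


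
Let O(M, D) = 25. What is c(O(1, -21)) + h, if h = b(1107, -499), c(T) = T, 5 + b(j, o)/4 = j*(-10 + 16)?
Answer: 26573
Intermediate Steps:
b(j, o) = -20 + 24*j (b(j, o) = -20 + 4*(j*(-10 + 16)) = -20 + 4*(j*6) = -20 + 4*(6*j) = -20 + 24*j)
h = 26548 (h = -20 + 24*1107 = -20 + 26568 = 26548)
c(O(1, -21)) + h = 25 + 26548 = 26573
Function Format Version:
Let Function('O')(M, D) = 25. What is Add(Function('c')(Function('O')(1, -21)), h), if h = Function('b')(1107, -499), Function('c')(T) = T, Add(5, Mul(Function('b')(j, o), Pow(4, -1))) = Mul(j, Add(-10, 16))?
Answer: 26573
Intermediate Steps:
Function('b')(j, o) = Add(-20, Mul(24, j)) (Function('b')(j, o) = Add(-20, Mul(4, Mul(j, Add(-10, 16)))) = Add(-20, Mul(4, Mul(j, 6))) = Add(-20, Mul(4, Mul(6, j))) = Add(-20, Mul(24, j)))
h = 26548 (h = Add(-20, Mul(24, 1107)) = Add(-20, 26568) = 26548)
Add(Function('c')(Function('O')(1, -21)), h) = Add(25, 26548) = 26573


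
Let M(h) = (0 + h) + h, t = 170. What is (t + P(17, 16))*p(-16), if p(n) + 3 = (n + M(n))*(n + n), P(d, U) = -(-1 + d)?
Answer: 236082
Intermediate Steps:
P(d, U) = 1 - d
M(h) = 2*h (M(h) = h + h = 2*h)
p(n) = -3 + 6*n² (p(n) = -3 + (n + 2*n)*(n + n) = -3 + (3*n)*(2*n) = -3 + 6*n²)
(t + P(17, 16))*p(-16) = (170 + (1 - 1*17))*(-3 + 6*(-16)²) = (170 + (1 - 17))*(-3 + 6*256) = (170 - 16)*(-3 + 1536) = 154*1533 = 236082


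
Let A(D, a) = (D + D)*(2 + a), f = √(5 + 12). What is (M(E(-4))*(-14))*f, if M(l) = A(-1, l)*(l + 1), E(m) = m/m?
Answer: 168*√17 ≈ 692.68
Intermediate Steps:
f = √17 ≈ 4.1231
E(m) = 1
A(D, a) = 2*D*(2 + a) (A(D, a) = (2*D)*(2 + a) = 2*D*(2 + a))
M(l) = (1 + l)*(-4 - 2*l) (M(l) = (2*(-1)*(2 + l))*(l + 1) = (-4 - 2*l)*(1 + l) = (1 + l)*(-4 - 2*l))
(M(E(-4))*(-14))*f = (-2*(1 + 1)*(2 + 1)*(-14))*√17 = (-2*2*3*(-14))*√17 = (-12*(-14))*√17 = 168*√17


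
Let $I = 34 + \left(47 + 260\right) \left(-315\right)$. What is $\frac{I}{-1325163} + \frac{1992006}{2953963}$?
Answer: $\frac{2925295204151}{3914482470969} \approx 0.7473$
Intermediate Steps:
$I = -96671$ ($I = 34 + 307 \left(-315\right) = 34 - 96705 = -96671$)
$\frac{I}{-1325163} + \frac{1992006}{2953963} = - \frac{96671}{-1325163} + \frac{1992006}{2953963} = \left(-96671\right) \left(- \frac{1}{1325163}\right) + 1992006 \cdot \frac{1}{2953963} = \frac{96671}{1325163} + \frac{1992006}{2953963} = \frac{2925295204151}{3914482470969}$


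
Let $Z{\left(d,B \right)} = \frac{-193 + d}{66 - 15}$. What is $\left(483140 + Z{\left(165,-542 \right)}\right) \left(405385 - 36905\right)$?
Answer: $\frac{9079388469760}{51} \approx 1.7803 \cdot 10^{11}$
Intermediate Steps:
$Z{\left(d,B \right)} = - \frac{193}{51} + \frac{d}{51}$ ($Z{\left(d,B \right)} = \frac{-193 + d}{51} = \left(-193 + d\right) \frac{1}{51} = - \frac{193}{51} + \frac{d}{51}$)
$\left(483140 + Z{\left(165,-542 \right)}\right) \left(405385 - 36905\right) = \left(483140 + \left(- \frac{193}{51} + \frac{1}{51} \cdot 165\right)\right) \left(405385 - 36905\right) = \left(483140 + \left(- \frac{193}{51} + \frac{55}{17}\right)\right) 368480 = \left(483140 - \frac{28}{51}\right) 368480 = \frac{24640112}{51} \cdot 368480 = \frac{9079388469760}{51}$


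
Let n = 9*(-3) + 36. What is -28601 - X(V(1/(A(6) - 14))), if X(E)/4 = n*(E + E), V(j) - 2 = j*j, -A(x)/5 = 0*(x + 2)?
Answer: -1408523/49 ≈ -28745.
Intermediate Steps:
n = 9 (n = -27 + 36 = 9)
A(x) = 0 (A(x) = -0*(x + 2) = -0*(2 + x) = -5*0 = 0)
V(j) = 2 + j**2 (V(j) = 2 + j*j = 2 + j**2)
X(E) = 72*E (X(E) = 4*(9*(E + E)) = 4*(9*(2*E)) = 4*(18*E) = 72*E)
-28601 - X(V(1/(A(6) - 14))) = -28601 - 72*(2 + (1/(0 - 14))**2) = -28601 - 72*(2 + (1/(-14))**2) = -28601 - 72*(2 + (-1/14)**2) = -28601 - 72*(2 + 1/196) = -28601 - 72*393/196 = -28601 - 1*7074/49 = -28601 - 7074/49 = -1408523/49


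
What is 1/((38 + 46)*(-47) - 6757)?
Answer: -1/10705 ≈ -9.3414e-5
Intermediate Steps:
1/((38 + 46)*(-47) - 6757) = 1/(84*(-47) - 6757) = 1/(-3948 - 6757) = 1/(-10705) = -1/10705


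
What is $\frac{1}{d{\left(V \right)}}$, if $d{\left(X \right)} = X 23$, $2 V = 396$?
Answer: $\frac{1}{4554} \approx 0.00021959$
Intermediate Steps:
$V = 198$ ($V = \frac{1}{2} \cdot 396 = 198$)
$d{\left(X \right)} = 23 X$
$\frac{1}{d{\left(V \right)}} = \frac{1}{23 \cdot 198} = \frac{1}{4554}$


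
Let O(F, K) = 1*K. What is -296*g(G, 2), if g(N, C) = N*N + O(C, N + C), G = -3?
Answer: -2368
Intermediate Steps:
O(F, K) = K
g(N, C) = C + N + N² (g(N, C) = N*N + (N + C) = N² + (C + N) = C + N + N²)
-296*g(G, 2) = -296*(2 - 3 + (-3)²) = -296*(2 - 3 + 9) = -296*8 = -2368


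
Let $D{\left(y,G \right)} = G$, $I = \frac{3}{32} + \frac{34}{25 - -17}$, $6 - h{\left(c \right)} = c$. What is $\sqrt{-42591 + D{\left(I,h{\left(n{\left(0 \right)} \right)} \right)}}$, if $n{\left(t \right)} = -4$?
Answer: $7 i \sqrt{869} \approx 206.35 i$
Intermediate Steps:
$h{\left(c \right)} = 6 - c$
$I = \frac{607}{672}$ ($I = 3 \cdot \frac{1}{32} + \frac{34}{25 + 17} = \frac{3}{32} + \frac{34}{42} = \frac{3}{32} + 34 \cdot \frac{1}{42} = \frac{3}{32} + \frac{17}{21} = \frac{607}{672} \approx 0.90327$)
$\sqrt{-42591 + D{\left(I,h{\left(n{\left(0 \right)} \right)} \right)}} = \sqrt{-42591 + \left(6 - -4\right)} = \sqrt{-42591 + \left(6 + 4\right)} = \sqrt{-42591 + 10} = \sqrt{-42581} = 7 i \sqrt{869}$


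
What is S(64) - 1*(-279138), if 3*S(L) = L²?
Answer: 841510/3 ≈ 2.8050e+5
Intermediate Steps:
S(L) = L²/3
S(64) - 1*(-279138) = (⅓)*64² - 1*(-279138) = (⅓)*4096 + 279138 = 4096/3 + 279138 = 841510/3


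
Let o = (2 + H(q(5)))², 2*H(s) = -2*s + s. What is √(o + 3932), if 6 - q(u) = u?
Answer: √15737/2 ≈ 62.724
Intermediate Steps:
q(u) = 6 - u
H(s) = -s/2 (H(s) = (-2*s + s)/2 = (-s)/2 = -s/2)
o = 9/4 (o = (2 - (6 - 1*5)/2)² = (2 - (6 - 5)/2)² = (2 - ½*1)² = (2 - ½)² = (3/2)² = 9/4 ≈ 2.2500)
√(o + 3932) = √(9/4 + 3932) = √(15737/4) = √15737/2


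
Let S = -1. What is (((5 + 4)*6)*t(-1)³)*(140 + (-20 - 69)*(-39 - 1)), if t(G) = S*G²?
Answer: -199800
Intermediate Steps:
t(G) = -G²
(((5 + 4)*6)*t(-1)³)*(140 + (-20 - 69)*(-39 - 1)) = (((5 + 4)*6)*(-1*(-1)²)³)*(140 + (-20 - 69)*(-39 - 1)) = ((9*6)*(-1*1)³)*(140 - 89*(-40)) = (54*(-1)³)*(140 + 3560) = (54*(-1))*3700 = -54*3700 = -199800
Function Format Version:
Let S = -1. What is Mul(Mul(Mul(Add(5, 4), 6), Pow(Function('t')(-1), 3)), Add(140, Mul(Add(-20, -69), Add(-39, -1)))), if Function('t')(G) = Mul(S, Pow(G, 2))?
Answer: -199800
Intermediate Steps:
Function('t')(G) = Mul(-1, Pow(G, 2))
Mul(Mul(Mul(Add(5, 4), 6), Pow(Function('t')(-1), 3)), Add(140, Mul(Add(-20, -69), Add(-39, -1)))) = Mul(Mul(Mul(Add(5, 4), 6), Pow(Mul(-1, Pow(-1, 2)), 3)), Add(140, Mul(Add(-20, -69), Add(-39, -1)))) = Mul(Mul(Mul(9, 6), Pow(Mul(-1, 1), 3)), Add(140, Mul(-89, -40))) = Mul(Mul(54, Pow(-1, 3)), Add(140, 3560)) = Mul(Mul(54, -1), 3700) = Mul(-54, 3700) = -199800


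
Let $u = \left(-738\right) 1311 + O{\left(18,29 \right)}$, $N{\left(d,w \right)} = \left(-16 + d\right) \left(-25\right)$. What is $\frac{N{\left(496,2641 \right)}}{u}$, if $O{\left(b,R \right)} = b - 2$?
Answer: $\frac{6000}{483751} \approx 0.012403$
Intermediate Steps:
$N{\left(d,w \right)} = 400 - 25 d$
$O{\left(b,R \right)} = -2 + b$
$u = -967502$ ($u = \left(-738\right) 1311 + \left(-2 + 18\right) = -967518 + 16 = -967502$)
$\frac{N{\left(496,2641 \right)}}{u} = \frac{400 - 12400}{-967502} = \left(400 - 12400\right) \left(- \frac{1}{967502}\right) = \left(-12000\right) \left(- \frac{1}{967502}\right) = \frac{6000}{483751}$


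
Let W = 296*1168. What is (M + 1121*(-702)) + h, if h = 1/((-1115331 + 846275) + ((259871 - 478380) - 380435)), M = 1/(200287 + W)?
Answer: -74592818832103603/94788204000 ≈ -7.8694e+5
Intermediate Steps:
W = 345728
M = 1/546015 (M = 1/(200287 + 345728) = 1/546015 ≈ 1.8315e-6)
h = -1/868000 (h = 1/(-269056 + (-218509 - 380435)) = 1/(-269056 - 598944) = 1/(-868000) = -1/868000 ≈ -1.1521e-6)
(M + 1121*(-702)) + h = (1/546015 + 1121*(-702)) - 1/868000 = (1/546015 - 786942) - 1/868000 = -429682136129/546015 - 1/868000 = -74592818832103603/94788204000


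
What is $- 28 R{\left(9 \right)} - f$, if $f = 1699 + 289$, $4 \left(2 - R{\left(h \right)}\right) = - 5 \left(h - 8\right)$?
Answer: $-2079$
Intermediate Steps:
$R{\left(h \right)} = -8 + \frac{5 h}{4}$ ($R{\left(h \right)} = 2 - \frac{\left(-5\right) \left(h - 8\right)}{4} = 2 - \frac{\left(-5\right) \left(-8 + h\right)}{4} = 2 - \frac{40 - 5 h}{4} = 2 + \left(-10 + \frac{5 h}{4}\right) = -8 + \frac{5 h}{4}$)
$f = 1988$
$- 28 R{\left(9 \right)} - f = - 28 \left(-8 + \frac{5}{4} \cdot 9\right) - 1988 = - 28 \left(-8 + \frac{45}{4}\right) - 1988 = \left(-28\right) \frac{13}{4} - 1988 = -91 - 1988 = -2079$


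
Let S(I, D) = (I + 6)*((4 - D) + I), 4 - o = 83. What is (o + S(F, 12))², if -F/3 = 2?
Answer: 6241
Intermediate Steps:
F = -6 (F = -3*2 = -6)
o = -79 (o = 4 - 1*83 = 4 - 83 = -79)
S(I, D) = (6 + I)*(4 + I - D)
(o + S(F, 12))² = (-79 + (24 + (-6)² - 6*12 + 10*(-6) - 1*12*(-6)))² = (-79 + (24 + 36 - 72 - 60 + 72))² = (-79 + 0)² = (-79)² = 6241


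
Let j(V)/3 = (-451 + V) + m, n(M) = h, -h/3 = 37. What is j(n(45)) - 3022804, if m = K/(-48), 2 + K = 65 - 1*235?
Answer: -12097917/4 ≈ -3.0245e+6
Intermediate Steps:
K = -172 (K = -2 + (65 - 1*235) = -2 + (65 - 235) = -2 - 170 = -172)
h = -111 (h = -3*37 = -111)
m = 43/12 (m = -172/(-48) = -172*(-1/48) = 43/12 ≈ 3.5833)
n(M) = -111
j(V) = -5369/4 + 3*V (j(V) = 3*((-451 + V) + 43/12) = 3*(-5369/12 + V) = -5369/4 + 3*V)
j(n(45)) - 3022804 = (-5369/4 + 3*(-111)) - 3022804 = (-5369/4 - 333) - 3022804 = -6701/4 - 3022804 = -12097917/4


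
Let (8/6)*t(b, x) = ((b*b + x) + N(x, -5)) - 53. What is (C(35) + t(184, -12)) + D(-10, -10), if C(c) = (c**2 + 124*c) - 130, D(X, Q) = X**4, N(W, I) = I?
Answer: 81549/2 ≈ 40775.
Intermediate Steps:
t(b, x) = -87/2 + 3*x/4 + 3*b**2/4 (t(b, x) = 3*(((b*b + x) - 5) - 53)/4 = 3*(((b**2 + x) - 5) - 53)/4 = 3*(((x + b**2) - 5) - 53)/4 = 3*((-5 + x + b**2) - 53)/4 = 3*(-58 + x + b**2)/4 = -87/2 + 3*x/4 + 3*b**2/4)
C(c) = -130 + c**2 + 124*c
(C(35) + t(184, -12)) + D(-10, -10) = ((-130 + 35**2 + 124*35) + (-87/2 + (3/4)*(-12) + (3/4)*184**2)) + (-10)**4 = ((-130 + 1225 + 4340) + (-87/2 - 9 + (3/4)*33856)) + 10000 = (5435 + (-87/2 - 9 + 25392)) + 10000 = (5435 + 50679/2) + 10000 = 61549/2 + 10000 = 81549/2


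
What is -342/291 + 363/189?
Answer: 4555/6111 ≈ 0.74538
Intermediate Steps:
-342/291 + 363/189 = -342*1/291 + 363*(1/189) = -114/97 + 121/63 = 4555/6111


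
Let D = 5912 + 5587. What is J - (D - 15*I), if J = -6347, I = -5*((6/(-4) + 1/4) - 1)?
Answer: -70709/4 ≈ -17677.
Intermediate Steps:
I = 45/4 (I = -5*((6*(-¼) + 1*(¼)) - 1) = -5*((-3/2 + ¼) - 1) = -5*(-5/4 - 1) = -5*(-9/4) = 45/4 ≈ 11.250)
D = 11499
J - (D - 15*I) = -6347 - (11499 - 15*45/4) = -6347 - (11499 - 675/4) = -6347 - 1*45321/4 = -6347 - 45321/4 = -70709/4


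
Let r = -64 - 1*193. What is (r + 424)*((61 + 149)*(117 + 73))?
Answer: 6663300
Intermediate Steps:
r = -257 (r = -64 - 193 = -257)
(r + 424)*((61 + 149)*(117 + 73)) = (-257 + 424)*((61 + 149)*(117 + 73)) = 167*(210*190) = 167*39900 = 6663300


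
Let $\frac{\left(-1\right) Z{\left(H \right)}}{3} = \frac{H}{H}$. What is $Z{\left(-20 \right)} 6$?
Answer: $-18$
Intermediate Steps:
$Z{\left(H \right)} = -3$ ($Z{\left(H \right)} = - 3 \frac{H}{H} = \left(-3\right) 1 = -3$)
$Z{\left(-20 \right)} 6 = \left(-3\right) 6 = -18$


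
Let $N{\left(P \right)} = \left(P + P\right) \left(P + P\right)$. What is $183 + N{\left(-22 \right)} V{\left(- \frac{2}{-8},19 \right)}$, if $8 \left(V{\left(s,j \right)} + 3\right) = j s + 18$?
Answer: $- \frac{239}{2} \approx -119.5$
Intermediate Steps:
$V{\left(s,j \right)} = - \frac{3}{4} + \frac{j s}{8}$ ($V{\left(s,j \right)} = -3 + \frac{j s + 18}{8} = -3 + \frac{18 + j s}{8} = -3 + \left(\frac{9}{4} + \frac{j s}{8}\right) = - \frac{3}{4} + \frac{j s}{8}$)
$N{\left(P \right)} = 4 P^{2}$ ($N{\left(P \right)} = 2 P 2 P = 4 P^{2}$)
$183 + N{\left(-22 \right)} V{\left(- \frac{2}{-8},19 \right)} = 183 + 4 \left(-22\right)^{2} \left(- \frac{3}{4} + \frac{1}{8} \cdot 19 \left(- \frac{2}{-8}\right)\right) = 183 + 4 \cdot 484 \left(- \frac{3}{4} + \frac{1}{8} \cdot 19 \left(\left(-2\right) \left(- \frac{1}{8}\right)\right)\right) = 183 + 1936 \left(- \frac{3}{4} + \frac{1}{8} \cdot 19 \cdot \frac{1}{4}\right) = 183 + 1936 \left(- \frac{3}{4} + \frac{19}{32}\right) = 183 + 1936 \left(- \frac{5}{32}\right) = 183 - \frac{605}{2} = - \frac{239}{2}$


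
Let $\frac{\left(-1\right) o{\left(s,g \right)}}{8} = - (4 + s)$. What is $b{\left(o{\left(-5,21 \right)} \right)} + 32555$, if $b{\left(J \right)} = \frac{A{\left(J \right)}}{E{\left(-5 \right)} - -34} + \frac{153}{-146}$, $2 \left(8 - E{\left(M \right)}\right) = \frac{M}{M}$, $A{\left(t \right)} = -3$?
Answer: $\frac{394487915}{12118} \approx 32554.0$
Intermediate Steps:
$o{\left(s,g \right)} = 32 + 8 s$ ($o{\left(s,g \right)} = - 8 \left(- (4 + s)\right) = - 8 \left(-4 - s\right) = 32 + 8 s$)
$E{\left(M \right)} = \frac{15}{2}$ ($E{\left(M \right)} = 8 - \frac{M \frac{1}{M}}{2} = 8 - \frac{1}{2} = \frac{15}{2}$)
$b{\left(J \right)} = - \frac{13575}{12118}$ ($b{\left(J \right)} = - \frac{3}{\frac{15}{2} - -34} + \frac{153}{-146} = - \frac{3}{\frac{15}{2} + 34} + 153 \left(- \frac{1}{146}\right) = - \frac{3}{\frac{83}{2}} - \frac{153}{146} = \left(-3\right) \frac{2}{83} - \frac{153}{146} = - \frac{6}{83} - \frac{153}{146} = - \frac{13575}{12118}$)
$b{\left(o{\left(-5,21 \right)} \right)} + 32555 = - \frac{13575}{12118} + 32555 = \frac{394487915}{12118}$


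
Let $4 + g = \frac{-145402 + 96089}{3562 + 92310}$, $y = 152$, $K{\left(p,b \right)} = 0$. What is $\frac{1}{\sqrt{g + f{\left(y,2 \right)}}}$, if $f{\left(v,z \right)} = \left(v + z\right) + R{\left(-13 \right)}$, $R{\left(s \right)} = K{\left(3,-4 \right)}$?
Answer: $\frac{8 \sqrt{21468567526}}{14331487} \approx 0.08179$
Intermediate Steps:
$R{\left(s \right)} = 0$
$f{\left(v,z \right)} = v + z$ ($f{\left(v,z \right)} = \left(v + z\right) + 0 = v + z$)
$g = - \frac{432801}{95872}$ ($g = -4 + \frac{-145402 + 96089}{3562 + 92310} = -4 - \frac{49313}{95872} = - \frac{432801}{95872} \approx -4.5144$)
$\frac{1}{\sqrt{g + f{\left(y,2 \right)}}} = \frac{1}{\sqrt{- \frac{432801}{95872} + \left(152 + 2\right)}} = \frac{1}{\sqrt{- \frac{432801}{95872} + 154}} = \frac{1}{\sqrt{\frac{14331487}{95872}}} = \frac{1}{\frac{1}{11984} \sqrt{21468567526}} = \frac{8 \sqrt{21468567526}}{14331487}$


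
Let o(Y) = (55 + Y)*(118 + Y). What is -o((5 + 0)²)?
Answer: -11440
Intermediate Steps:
-o((5 + 0)²) = -(6490 + ((5 + 0)²)² + 173*(5 + 0)²) = -(6490 + (5²)² + 173*5²) = -(6490 + 25² + 173*25) = -(6490 + 625 + 4325) = -1*11440 = -11440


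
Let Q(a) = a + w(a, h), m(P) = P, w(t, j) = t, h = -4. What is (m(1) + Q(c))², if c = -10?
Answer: 361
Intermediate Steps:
Q(a) = 2*a (Q(a) = a + a = 2*a)
(m(1) + Q(c))² = (1 + 2*(-10))² = (1 - 20)² = (-19)² = 361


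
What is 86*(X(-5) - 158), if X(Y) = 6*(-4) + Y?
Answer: -16082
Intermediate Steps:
X(Y) = -24 + Y
86*(X(-5) - 158) = 86*((-24 - 5) - 158) = 86*(-29 - 158) = 86*(-187) = -16082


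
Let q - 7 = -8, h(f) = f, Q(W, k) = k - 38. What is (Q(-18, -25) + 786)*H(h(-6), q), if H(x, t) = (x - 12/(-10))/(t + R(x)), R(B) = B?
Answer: 17352/35 ≈ 495.77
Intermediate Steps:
Q(W, k) = -38 + k
q = -1 (q = 7 - 8 = -1)
H(x, t) = (6/5 + x)/(t + x) (H(x, t) = (x - 12/(-10))/(t + x) = (x - 12*(-⅒))/(t + x) = (x + 6/5)/(t + x) = (6/5 + x)/(t + x))
(Q(-18, -25) + 786)*H(h(-6), q) = ((-38 - 25) + 786)*((6/5 - 6)/(-1 - 6)) = (-63 + 786)*(-24/5/(-7)) = 723*(-⅐*(-24/5)) = 723*(24/35) = 17352/35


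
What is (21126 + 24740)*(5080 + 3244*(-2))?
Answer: -64579328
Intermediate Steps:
(21126 + 24740)*(5080 + 3244*(-2)) = 45866*(5080 - 6488) = 45866*(-1408) = -64579328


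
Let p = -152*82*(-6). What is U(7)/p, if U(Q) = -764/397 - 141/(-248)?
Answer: -133495/7362933504 ≈ -1.8131e-5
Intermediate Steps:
U(Q) = -133495/98456 (U(Q) = -764*1/397 - 141*(-1/248) = -764/397 + 141/248 = -133495/98456)
p = 74784 (p = -12464*(-6) = 74784)
U(7)/p = -133495/98456/74784 = -133495/98456*1/74784 = -133495/7362933504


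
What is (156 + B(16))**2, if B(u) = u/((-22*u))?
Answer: 11771761/484 ≈ 24322.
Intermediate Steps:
B(u) = -1/22 (B(u) = u*(-1/(22*u)) = -1/22)
(156 + B(16))**2 = (156 - 1/22)**2 = (3431/22)**2 = 11771761/484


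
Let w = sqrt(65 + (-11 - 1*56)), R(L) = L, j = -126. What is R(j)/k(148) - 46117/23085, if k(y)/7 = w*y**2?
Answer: -46117/23085 + 9*I*sqrt(2)/21904 ≈ -1.9977 + 0.00058108*I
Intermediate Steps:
w = I*sqrt(2) (w = sqrt(65 + (-11 - 56)) = sqrt(65 - 67) = sqrt(-2) = I*sqrt(2) ≈ 1.4142*I)
k(y) = 7*I*sqrt(2)*y**2 (k(y) = 7*((I*sqrt(2))*y**2) = 7*(I*sqrt(2)*y**2) = 7*I*sqrt(2)*y**2)
R(j)/k(148) - 46117/23085 = -126*(-I*sqrt(2)/306656) - 46117/23085 = -(-9)*I*sqrt(2)/21904 - 46117/23085 = 9*I*sqrt(2)/21904 - 46117/23085 = -46117/23085 + 9*I*sqrt(2)/21904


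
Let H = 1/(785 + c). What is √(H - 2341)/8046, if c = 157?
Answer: I*√2077318182/7579332 ≈ 0.0060134*I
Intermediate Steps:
H = 1/942 (H = 1/(785 + 157) = 1/942 ≈ 0.0010616)
√(H - 2341)/8046 = √(1/942 - 2341)/8046 = √(-2205221/942)*(1/8046) = (I*√2077318182/942)*(1/8046) = I*√2077318182/7579332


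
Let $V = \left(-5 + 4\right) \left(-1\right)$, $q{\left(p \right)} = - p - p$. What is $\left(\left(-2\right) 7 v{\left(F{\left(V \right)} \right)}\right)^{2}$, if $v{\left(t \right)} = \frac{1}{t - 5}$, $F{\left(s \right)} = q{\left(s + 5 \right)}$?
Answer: $\frac{196}{289} \approx 0.6782$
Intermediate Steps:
$q{\left(p \right)} = - 2 p$
$V = 1$ ($V = \left(-1\right) \left(-1\right) = 1$)
$F{\left(s \right)} = -10 - 2 s$ ($F{\left(s \right)} = - 2 \left(s + 5\right) = - 2 \left(5 + s\right) = -10 - 2 s$)
$v{\left(t \right)} = \frac{1}{-5 + t}$
$\left(\left(-2\right) 7 v{\left(F{\left(V \right)} \right)}\right)^{2} = \left(\frac{\left(-2\right) 7}{-5 - 12}\right)^{2} = \left(- \frac{14}{-5 - 12}\right)^{2} = \left(- \frac{14}{-17}\right)^{2} = \left(\left(-14\right) \left(- \frac{1}{17}\right)\right)^{2} = \left(\frac{14}{17}\right)^{2} = \frac{196}{289}$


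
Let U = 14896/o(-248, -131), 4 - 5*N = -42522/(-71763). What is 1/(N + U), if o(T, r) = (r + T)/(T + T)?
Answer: 477161/9302340926 ≈ 5.1295e-5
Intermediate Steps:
o(T, r) = (T + r)/(2*T) (o(T, r) = (T + r)/((2*T)) = (T + r)*(1/(2*T)) = (T + r)/(2*T))
N = 858/1259 (N = ⅘ - (-42522)/(5*(-71763)) = ⅘ - (-42522)*(-1)/(5*71763) = ⅘ - ⅕*746/1259 = ⅘ - 746/6295 = 858/1259 ≈ 0.68149)
U = 7388416/379 (U = 14896/(((½)*(-248 - 131)/(-248))) = 14896/(((½)*(-1/248)*(-379))) = 14896/(379/496) = 14896*(496/379) = 7388416/379 ≈ 19495.)
1/(N + U) = 1/(858/1259 + 7388416/379) = 1/(9302340926/477161) = 477161/9302340926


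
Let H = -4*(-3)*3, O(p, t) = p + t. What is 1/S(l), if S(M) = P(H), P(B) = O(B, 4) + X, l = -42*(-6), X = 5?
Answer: 1/45 ≈ 0.022222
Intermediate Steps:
H = 36 (H = 12*3 = 36)
l = 252
P(B) = 9 + B (P(B) = (B + 4) + 5 = (4 + B) + 5 = 9 + B)
S(M) = 45 (S(M) = 9 + 36 = 45)
1/S(l) = 1/45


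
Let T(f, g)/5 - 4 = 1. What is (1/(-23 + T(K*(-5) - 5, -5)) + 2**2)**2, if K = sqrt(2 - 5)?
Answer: 81/4 ≈ 20.250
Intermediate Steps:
K = I*sqrt(3) (K = sqrt(-3) = I*sqrt(3) ≈ 1.732*I)
T(f, g) = 25 (T(f, g) = 20 + 5*1 = 20 + 5 = 25)
(1/(-23 + T(K*(-5) - 5, -5)) + 2**2)**2 = (1/(-23 + 25) + 2**2)**2 = (1/2 + 4)**2 = (9/2)**2 = 81/4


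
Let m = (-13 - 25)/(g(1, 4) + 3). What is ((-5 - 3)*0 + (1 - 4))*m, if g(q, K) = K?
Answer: 114/7 ≈ 16.286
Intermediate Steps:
m = -38/7 (m = (-13 - 25)/(4 + 3) = -38/7 ≈ -5.4286)
((-5 - 3)*0 + (1 - 4))*m = ((-5 - 3)*0 + (1 - 4))*(-38/7) = (-8*0 - 3)*(-38/7) = (0 - 3)*(-38/7) = -3*(-38/7) = 114/7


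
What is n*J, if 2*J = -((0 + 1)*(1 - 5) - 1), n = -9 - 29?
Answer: -95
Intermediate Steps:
n = -38
J = 5/2 (J = (-((0 + 1)*(1 - 5) - 1))/2 = (-(1*(-4) - 1))/2 = (-(-4 - 1))/2 = (-1*(-5))/2 = (½)*5 = 5/2 ≈ 2.5000)
n*J = -38*5/2 = -95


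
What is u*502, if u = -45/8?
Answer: -11295/4 ≈ -2823.8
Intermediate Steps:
u = -45/8 (u = -45*⅛ = -45/8 ≈ -5.6250)
u*502 = -45/8*502 = -11295/4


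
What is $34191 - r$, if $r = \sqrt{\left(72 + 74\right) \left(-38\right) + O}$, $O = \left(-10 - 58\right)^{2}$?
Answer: $34191 - 2 i \sqrt{231} \approx 34191.0 - 30.397 i$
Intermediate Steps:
$O = 4624$ ($O = \left(-68\right)^{2} = 4624$)
$r = 2 i \sqrt{231}$ ($r = \sqrt{\left(72 + 74\right) \left(-38\right) + 4624} = \sqrt{146 \left(-38\right) + 4624} = \sqrt{-5548 + 4624} = \sqrt{-924} = 2 i \sqrt{231} \approx 30.397 i$)
$34191 - r = 34191 - 2 i \sqrt{231}$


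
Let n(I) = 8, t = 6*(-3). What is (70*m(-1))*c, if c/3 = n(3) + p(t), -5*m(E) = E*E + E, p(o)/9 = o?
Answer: 0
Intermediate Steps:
t = -18
p(o) = 9*o
m(E) = -E/5 - E²/5 (m(E) = -(E*E + E)/5 = -(E² + E)/5 = -(E + E²)/5 = -E/5 - E²/5)
c = -462 (c = 3*(8 + 9*(-18)) = 3*(8 - 162) = 3*(-154) = -462)
(70*m(-1))*c = (70*(-⅕*(-1)*(1 - 1)))*(-462) = (70*(-⅕*(-1)*0))*(-462) = (70*0)*(-462) = 0*(-462) = 0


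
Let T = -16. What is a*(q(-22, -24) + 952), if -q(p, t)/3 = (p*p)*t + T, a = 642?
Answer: 23014416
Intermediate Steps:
q(p, t) = 48 - 3*t*p² (q(p, t) = -3*((p*p)*t - 16) = -3*(p²*t - 16) = -3*(t*p² - 16) = -3*(-16 + t*p²) = 48 - 3*t*p²)
a*(q(-22, -24) + 952) = 642*((48 - 3*(-24)*(-22)²) + 952) = 642*((48 - 3*(-24)*484) + 952) = 642*((48 + 34848) + 952) = 642*(34896 + 952) = 642*35848 = 23014416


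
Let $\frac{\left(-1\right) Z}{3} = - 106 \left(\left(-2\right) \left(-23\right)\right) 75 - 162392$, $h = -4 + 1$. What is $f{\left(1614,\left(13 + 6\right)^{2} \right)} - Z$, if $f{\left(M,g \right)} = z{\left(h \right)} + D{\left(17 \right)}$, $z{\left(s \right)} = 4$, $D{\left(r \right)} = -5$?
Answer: $-1584277$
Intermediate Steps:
$h = -3$
$f{\left(M,g \right)} = -1$ ($f{\left(M,g \right)} = 4 - 5 = -1$)
$Z = 1584276$ ($Z = - 3 \left(- 106 \left(\left(-2\right) \left(-23\right)\right) 75 - 162392\right) = - 3 \left(\left(-106\right) 46 \cdot 75 - 162392\right) = - 3 \left(\left(-4876\right) 75 - 162392\right) = - 3 \left(-365700 - 162392\right) = \left(-3\right) \left(-528092\right) = 1584276$)
$f{\left(1614,\left(13 + 6\right)^{2} \right)} - Z = -1 - 1584276 = -1584277$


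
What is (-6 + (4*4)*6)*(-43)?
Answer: -3870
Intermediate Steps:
(-6 + (4*4)*6)*(-43) = (-6 + 16*6)*(-43) = (-6 + 96)*(-43) = 90*(-43) = -3870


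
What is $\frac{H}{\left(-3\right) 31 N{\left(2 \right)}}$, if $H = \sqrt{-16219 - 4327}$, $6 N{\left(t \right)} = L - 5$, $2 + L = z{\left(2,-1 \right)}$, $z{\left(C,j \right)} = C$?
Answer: $\frac{2 i \sqrt{20546}}{155} \approx 1.8495 i$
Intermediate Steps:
$L = 0$ ($L = -2 + 2 = 0$)
$N{\left(t \right)} = - \frac{5}{6}$ ($N{\left(t \right)} = \frac{0 - 5}{6} = \frac{1}{6} \left(-5\right) = - \frac{5}{6}$)
$H = i \sqrt{20546}$ ($H = \sqrt{-20546} = i \sqrt{20546} \approx 143.34 i$)
$\frac{H}{\left(-3\right) 31 N{\left(2 \right)}} = \frac{i \sqrt{20546}}{\left(-3\right) 31 \left(- \frac{5}{6}\right)} = \frac{i \sqrt{20546}}{\left(-93\right) \left(- \frac{5}{6}\right)} = \frac{i \sqrt{20546}}{\frac{155}{2}} = i \sqrt{20546} \cdot \frac{2}{155} = \frac{2 i \sqrt{20546}}{155}$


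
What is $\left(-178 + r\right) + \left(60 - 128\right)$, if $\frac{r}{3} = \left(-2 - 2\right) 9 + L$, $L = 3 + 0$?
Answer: $-345$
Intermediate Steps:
$L = 3$
$r = -99$ ($r = 3 \left(\left(-2 - 2\right) 9 + 3\right) = 3 \left(\left(-4\right) 9 + 3\right) = 3 \left(-36 + 3\right) = 3 \left(-33\right) = -99$)
$\left(-178 + r\right) + \left(60 - 128\right) = \left(-178 - 99\right) + \left(60 - 128\right) = -277 + \left(60 - 128\right) = -277 - 68 = -345$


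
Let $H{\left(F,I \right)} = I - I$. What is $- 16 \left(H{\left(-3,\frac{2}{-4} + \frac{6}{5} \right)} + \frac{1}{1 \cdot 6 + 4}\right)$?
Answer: $- \frac{8}{5} \approx -1.6$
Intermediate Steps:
$H{\left(F,I \right)} = 0$
$- 16 \left(H{\left(-3,\frac{2}{-4} + \frac{6}{5} \right)} + \frac{1}{1 \cdot 6 + 4}\right) = - 16 \left(0 + \frac{1}{1 \cdot 6 + 4}\right) = - 16 \left(0 + \frac{1}{6 + 4}\right) = - 16 \left(0 + \frac{1}{10}\right) = \left(-16\right) \frac{1}{10} = - \frac{8}{5}$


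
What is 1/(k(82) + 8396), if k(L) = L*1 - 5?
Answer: 1/8473 ≈ 0.00011802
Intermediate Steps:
k(L) = -5 + L (k(L) = L - 5 = -5 + L)
1/(k(82) + 8396) = 1/((-5 + 82) + 8396) = 1/(77 + 8396) = 1/8473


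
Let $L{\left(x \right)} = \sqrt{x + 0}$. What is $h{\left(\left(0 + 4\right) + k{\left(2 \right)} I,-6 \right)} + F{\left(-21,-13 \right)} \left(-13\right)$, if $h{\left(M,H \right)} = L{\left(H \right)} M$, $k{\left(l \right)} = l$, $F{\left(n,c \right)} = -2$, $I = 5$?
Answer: $26 + 14 i \sqrt{6} \approx 26.0 + 34.293 i$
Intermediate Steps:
$L{\left(x \right)} = \sqrt{x}$
$h{\left(M,H \right)} = M \sqrt{H}$ ($h{\left(M,H \right)} = \sqrt{H} M = M \sqrt{H}$)
$h{\left(\left(0 + 4\right) + k{\left(2 \right)} I,-6 \right)} + F{\left(-21,-13 \right)} \left(-13\right) = \left(\left(0 + 4\right) + 2 \cdot 5\right) \sqrt{-6} - -26 = \left(4 + 10\right) i \sqrt{6} + 26 = 14 i \sqrt{6} + 26 = 26 + 14 i \sqrt{6}$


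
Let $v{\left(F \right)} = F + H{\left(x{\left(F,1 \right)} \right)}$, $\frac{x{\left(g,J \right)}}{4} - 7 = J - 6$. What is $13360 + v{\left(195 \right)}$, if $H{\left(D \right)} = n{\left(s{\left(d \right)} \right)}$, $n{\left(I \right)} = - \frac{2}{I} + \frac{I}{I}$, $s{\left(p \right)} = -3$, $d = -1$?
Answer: $\frac{40670}{3} \approx 13557.0$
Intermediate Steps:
$x{\left(g,J \right)} = 4 + 4 J$ ($x{\left(g,J \right)} = 28 + 4 \left(J - 6\right) = 28 + 4 \left(-6 + J\right) = 28 + \left(-24 + 4 J\right) = 4 + 4 J$)
$n{\left(I \right)} = 1 - \frac{2}{I}$ ($n{\left(I \right)} = - \frac{2}{I} + 1 = 1 - \frac{2}{I}$)
$H{\left(D \right)} = \frac{5}{3}$ ($H{\left(D \right)} = \frac{-2 - 3}{-3} = \left(- \frac{1}{3}\right) \left(-5\right) = \frac{5}{3}$)
$v{\left(F \right)} = \frac{5}{3} + F$ ($v{\left(F \right)} = F + \frac{5}{3} = \frac{5}{3} + F$)
$13360 + v{\left(195 \right)} = 13360 + \left(\frac{5}{3} + 195\right) = 13360 + \frac{590}{3} = \frac{40670}{3}$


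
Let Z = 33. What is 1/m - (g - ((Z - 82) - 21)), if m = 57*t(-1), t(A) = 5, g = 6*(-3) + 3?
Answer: -15674/285 ≈ -54.996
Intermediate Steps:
g = -15 (g = -18 + 3 = -15)
m = 285 (m = 57*5 = 285)
1/m - (g - ((Z - 82) - 21)) = 1/285 - (-15 - ((33 - 82) - 21)) = 1/285 - (-15 - (-49 - 21)) = 1/285 - (-15 - 1*(-70)) = 1/285 - (-15 + 70) = 1/285 - 1*55 = 1/285 - 55 = -15674/285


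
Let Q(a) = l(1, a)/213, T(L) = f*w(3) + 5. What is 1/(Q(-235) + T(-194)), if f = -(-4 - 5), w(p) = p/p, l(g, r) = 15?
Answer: 71/999 ≈ 0.071071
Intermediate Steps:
w(p) = 1
f = 9 (f = -1*(-9) = 9)
T(L) = 14 (T(L) = 9*1 + 5 = 9 + 5 = 14)
Q(a) = 5/71 (Q(a) = 15/213 = 15*(1/213) = 5/71)
1/(Q(-235) + T(-194)) = 1/(5/71 + 14) = 1/(999/71) = 71/999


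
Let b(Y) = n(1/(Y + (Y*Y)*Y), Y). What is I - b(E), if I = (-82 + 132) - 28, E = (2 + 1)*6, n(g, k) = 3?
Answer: 19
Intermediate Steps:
E = 18 (E = 3*6 = 18)
I = 22 (I = 50 - 28 = 22)
b(Y) = 3
I - b(E) = 22 - 1*3 = 22 - 3 = 19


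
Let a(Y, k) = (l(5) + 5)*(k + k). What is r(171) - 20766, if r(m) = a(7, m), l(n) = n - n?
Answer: -19056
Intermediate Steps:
l(n) = 0
a(Y, k) = 10*k (a(Y, k) = (0 + 5)*(k + k) = 5*(2*k) = 10*k)
r(m) = 10*m
r(171) - 20766 = 10*171 - 20766 = 1710 - 20766 = -19056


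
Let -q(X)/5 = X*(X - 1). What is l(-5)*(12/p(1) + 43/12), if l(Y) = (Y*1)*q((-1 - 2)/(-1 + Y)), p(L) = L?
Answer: -4675/48 ≈ -97.396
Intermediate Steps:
q(X) = -5*X*(-1 + X) (q(X) = -5*X*(X - 1) = -5*X*(-1 + X))
l(Y) = -15*Y*(1 + 3/(-1 + Y))/(-1 + Y) (l(Y) = (Y*1)*(5*((-1 - 2)/(-1 + Y))*(1 - (-1 - 2)/(-1 + Y))) = Y*(5*(-3/(-1 + Y))*(1 - (-3)/(-1 + Y))) = Y*(5*(-3/(-1 + Y))*(1 + 3/(-1 + Y))) = Y*(-15*(1 + 3/(-1 + Y))/(-1 + Y)) = -15*Y*(1 + 3/(-1 + Y))/(-1 + Y))
l(-5)*(12/p(1) + 43/12) = (-15*(-5)*(2 - 5)/(-1 - 5)²)*(12/1 + 43/12) = (-15*(-5)*(-3)/(-6)²)*(12*1 + 43*(1/12)) = (-15*(-5)*1/36*(-3))*(12 + 43/12) = -25/4*187/12 = -4675/48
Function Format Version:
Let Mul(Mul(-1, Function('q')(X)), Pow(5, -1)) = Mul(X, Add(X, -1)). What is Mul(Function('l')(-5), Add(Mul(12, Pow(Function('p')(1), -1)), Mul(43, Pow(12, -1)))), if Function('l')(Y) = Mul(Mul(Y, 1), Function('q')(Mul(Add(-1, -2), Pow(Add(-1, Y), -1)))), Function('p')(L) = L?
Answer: Rational(-4675, 48) ≈ -97.396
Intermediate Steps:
Function('q')(X) = Mul(-5, X, Add(-1, X)) (Function('q')(X) = Mul(-5, Mul(X, Add(X, -1))) = Mul(-5, Mul(X, Add(-1, X))) = Mul(-5, X, Add(-1, X)))
Function('l')(Y) = Mul(-15, Y, Pow(Add(-1, Y), -1), Add(1, Mul(3, Pow(Add(-1, Y), -1)))) (Function('l')(Y) = Mul(Mul(Y, 1), Mul(5, Mul(Add(-1, -2), Pow(Add(-1, Y), -1)), Add(1, Mul(-1, Mul(Add(-1, -2), Pow(Add(-1, Y), -1)))))) = Mul(Y, Mul(5, Mul(-3, Pow(Add(-1, Y), -1)), Add(1, Mul(-1, Mul(-3, Pow(Add(-1, Y), -1)))))) = Mul(Y, Mul(5, Mul(-3, Pow(Add(-1, Y), -1)), Add(1, Mul(3, Pow(Add(-1, Y), -1))))) = Mul(Y, Mul(-15, Pow(Add(-1, Y), -1), Add(1, Mul(3, Pow(Add(-1, Y), -1))))) = Mul(-15, Y, Pow(Add(-1, Y), -1), Add(1, Mul(3, Pow(Add(-1, Y), -1)))))
Mul(Function('l')(-5), Add(Mul(12, Pow(Function('p')(1), -1)), Mul(43, Pow(12, -1)))) = Mul(Mul(-15, -5, Pow(Add(-1, -5), -2), Add(2, -5)), Add(Mul(12, Pow(1, -1)), Mul(43, Pow(12, -1)))) = Mul(Mul(-15, -5, Pow(-6, -2), -3), Add(Mul(12, 1), Mul(43, Rational(1, 12)))) = Mul(Mul(-15, -5, Rational(1, 36), -3), Add(12, Rational(43, 12))) = Mul(Rational(-25, 4), Rational(187, 12)) = Rational(-4675, 48)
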